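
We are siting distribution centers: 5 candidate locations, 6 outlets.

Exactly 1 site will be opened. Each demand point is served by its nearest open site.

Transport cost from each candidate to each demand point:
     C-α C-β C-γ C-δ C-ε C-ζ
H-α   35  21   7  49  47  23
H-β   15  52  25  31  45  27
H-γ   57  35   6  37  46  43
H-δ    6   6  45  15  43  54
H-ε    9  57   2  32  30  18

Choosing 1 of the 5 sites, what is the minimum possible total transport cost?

Open {H-ε}.
  C-α→H-ε 9, C-β→H-ε 57, C-γ→H-ε 2, C-δ→H-ε 32, C-ε→H-ε 30, C-ζ→H-ε 18  ⇒ total 148.
Compare {H-δ}: total 169.
Compare {H-α}: total 182.
No size-1 selection does better; minimum is 148.

148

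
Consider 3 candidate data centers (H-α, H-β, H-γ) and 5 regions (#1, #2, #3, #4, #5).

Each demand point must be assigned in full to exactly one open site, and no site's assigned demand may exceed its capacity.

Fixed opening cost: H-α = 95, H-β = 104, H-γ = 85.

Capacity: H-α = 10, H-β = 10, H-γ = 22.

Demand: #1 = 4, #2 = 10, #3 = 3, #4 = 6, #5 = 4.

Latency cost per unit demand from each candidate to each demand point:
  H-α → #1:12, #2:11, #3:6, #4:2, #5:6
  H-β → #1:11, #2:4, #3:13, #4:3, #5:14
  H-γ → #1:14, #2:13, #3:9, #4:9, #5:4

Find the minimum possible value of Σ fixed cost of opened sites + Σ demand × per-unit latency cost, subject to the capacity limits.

382

Open {H-β, H-γ}; cheapest assignment that respects the capacities:
  H-β (cap 10, load 10): #2 — cost 10×4 = 40
  H-γ (cap 22, load 17): #1, #3, #4, #5 — cost 4×14 + 3×9 + 6×9 + 4×4 = 153
  Shipping 193, fixed 189 → total 382.
  Any other capacity-feasible assignment to {H-β, H-γ} ships for at least 193.
Compare {H-α, H-γ}: its best feasible assignment gives total 412.
Compare {H-α, H-β, H-γ}: its best feasible assignment gives total 426.
Every other set of open sites that can feasibly serve all demand totals ≥ 412 even under its best assignment. Minimum: 382.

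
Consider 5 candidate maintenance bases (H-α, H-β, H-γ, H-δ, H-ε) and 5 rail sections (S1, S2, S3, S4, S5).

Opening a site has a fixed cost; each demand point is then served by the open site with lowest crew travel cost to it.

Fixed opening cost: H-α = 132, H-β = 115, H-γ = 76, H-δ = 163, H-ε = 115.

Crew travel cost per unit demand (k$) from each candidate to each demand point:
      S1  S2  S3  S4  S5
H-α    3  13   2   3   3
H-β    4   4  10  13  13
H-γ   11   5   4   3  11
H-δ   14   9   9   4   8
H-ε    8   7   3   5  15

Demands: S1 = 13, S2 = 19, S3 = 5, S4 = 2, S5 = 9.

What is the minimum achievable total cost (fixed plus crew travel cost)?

385

Open {H-α, H-γ}: assign each demand point to its cheapest open site.
  S1→H-α 13×3=39, S2→H-γ 19×5=95, S3→H-α 5×2=10, S4→H-α 2×3=6, S5→H-α 9×3=27
  crew travel cost 177, fixed 208 → total 385.
Compare {H-α, H-β}: crew travel cost 158 + fixed 247 = 405.
Compare {H-β}: crew travel cost 321 + fixed 115 = 436.
Compare {H-γ}: crew travel cost 363 + fixed 76 = 439.
All other subsets cost ≥ 405. Minimum total cost: 385.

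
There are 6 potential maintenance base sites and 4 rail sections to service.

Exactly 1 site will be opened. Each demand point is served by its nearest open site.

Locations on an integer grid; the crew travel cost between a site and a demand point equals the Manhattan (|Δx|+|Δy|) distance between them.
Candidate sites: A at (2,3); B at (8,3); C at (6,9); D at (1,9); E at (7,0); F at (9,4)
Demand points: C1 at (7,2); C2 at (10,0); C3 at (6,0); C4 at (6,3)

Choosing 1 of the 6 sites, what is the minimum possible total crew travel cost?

10

Open {E}.
  C1→E 2, C2→E 3, C3→E 1, C4→E 4  ⇒ total 10.
Compare {B}: total 14.
Compare {F}: total 20.
No size-1 selection does better; minimum is 10.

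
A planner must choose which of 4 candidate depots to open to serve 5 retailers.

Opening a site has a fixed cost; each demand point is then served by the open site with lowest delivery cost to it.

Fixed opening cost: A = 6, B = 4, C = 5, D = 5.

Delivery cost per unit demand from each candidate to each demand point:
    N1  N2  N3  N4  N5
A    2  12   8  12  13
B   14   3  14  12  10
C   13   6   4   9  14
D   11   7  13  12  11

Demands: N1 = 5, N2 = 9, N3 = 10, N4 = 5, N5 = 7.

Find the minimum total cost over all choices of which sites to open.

207

Open {A, B, C}: assign each demand point to its cheapest open site.
  N1→A 5×2=10, N2→B 9×3=27, N3→C 10×4=40, N4→C 5×9=45, N5→B 7×10=70
  delivery cost 192, fixed 15 → total 207.
Compare {A, B, C, D}: delivery cost 192 + fixed 20 = 212.
Compare {A, C, D}: delivery cost 226 + fixed 16 = 242.
Compare {A, C}: delivery cost 240 + fixed 11 = 251.
All other subsets cost ≥ 212. Minimum total cost: 207.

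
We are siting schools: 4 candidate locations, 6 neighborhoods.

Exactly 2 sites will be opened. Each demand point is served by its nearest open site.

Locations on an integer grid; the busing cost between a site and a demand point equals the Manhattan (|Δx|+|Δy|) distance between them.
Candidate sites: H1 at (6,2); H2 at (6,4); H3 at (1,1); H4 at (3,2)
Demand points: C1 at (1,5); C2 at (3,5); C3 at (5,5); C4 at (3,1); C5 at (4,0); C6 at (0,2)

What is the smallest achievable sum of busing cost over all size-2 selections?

Open {H2, H4}.
  C1→H4 5, C2→H4 3, C3→H2 2, C4→H4 1, C5→H4 3, C6→H4 3  ⇒ total 17.
Compare {H2, H3}: total 18.
Compare {H3, H4}: total 18.
No size-2 selection does better; minimum is 17.

17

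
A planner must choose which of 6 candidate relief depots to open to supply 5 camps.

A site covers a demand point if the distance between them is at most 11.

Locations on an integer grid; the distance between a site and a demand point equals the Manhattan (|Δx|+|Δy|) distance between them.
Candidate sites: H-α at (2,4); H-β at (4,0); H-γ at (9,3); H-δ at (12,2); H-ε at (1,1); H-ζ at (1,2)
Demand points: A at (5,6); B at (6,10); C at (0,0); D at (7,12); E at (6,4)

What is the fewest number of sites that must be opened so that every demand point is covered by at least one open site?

2

Coverage sets (demand points within 11 of each site):
  H-α: {A, B, C, E}
  H-β: {A, C, E}
  H-γ: {A, B, D, E}
  H-δ: {A, E}
  H-ε: {A, C, E}
  H-ζ: {A, C, E}
No single site covers all 5 demand points.
But {H-α, H-γ} covers everything, so the minimum is 2.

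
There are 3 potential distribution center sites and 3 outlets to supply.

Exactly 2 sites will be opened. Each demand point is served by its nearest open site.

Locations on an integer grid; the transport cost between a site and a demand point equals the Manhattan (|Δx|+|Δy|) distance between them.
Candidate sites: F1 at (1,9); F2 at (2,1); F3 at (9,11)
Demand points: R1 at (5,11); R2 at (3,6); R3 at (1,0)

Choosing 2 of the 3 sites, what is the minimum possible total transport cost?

Open {F2, F3}.
  R1→F3 4, R2→F2 6, R3→F2 2  ⇒ total 12.
Compare {F1, F2}: total 13.
Compare {F1, F3}: total 18.

12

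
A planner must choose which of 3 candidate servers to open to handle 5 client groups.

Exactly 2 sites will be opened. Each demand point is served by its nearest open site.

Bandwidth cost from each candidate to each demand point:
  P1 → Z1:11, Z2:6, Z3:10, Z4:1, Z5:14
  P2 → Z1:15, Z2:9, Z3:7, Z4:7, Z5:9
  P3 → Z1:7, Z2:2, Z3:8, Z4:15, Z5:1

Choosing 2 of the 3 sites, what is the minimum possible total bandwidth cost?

Open {P1, P3}.
  Z1→P3 7, Z2→P3 2, Z3→P3 8, Z4→P1 1, Z5→P3 1  ⇒ total 19.
Compare {P2, P3}: total 24.
Compare {P1, P2}: total 34.

19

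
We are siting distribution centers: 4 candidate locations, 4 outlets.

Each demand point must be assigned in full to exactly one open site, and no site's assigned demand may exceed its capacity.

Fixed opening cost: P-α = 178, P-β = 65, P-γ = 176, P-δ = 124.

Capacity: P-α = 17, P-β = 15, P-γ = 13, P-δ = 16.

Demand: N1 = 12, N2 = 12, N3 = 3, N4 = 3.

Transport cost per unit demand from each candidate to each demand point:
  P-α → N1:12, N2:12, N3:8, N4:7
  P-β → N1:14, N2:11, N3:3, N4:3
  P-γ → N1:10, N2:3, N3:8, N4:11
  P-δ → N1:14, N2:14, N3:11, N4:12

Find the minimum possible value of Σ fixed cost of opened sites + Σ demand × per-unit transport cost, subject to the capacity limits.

Open {P-β, P-δ}; cheapest assignment that respects the capacities:
  P-β (cap 15, load 15): N2, N4 — cost 12×11 + 3×3 = 141
  P-δ (cap 16, load 15): N1, N3 — cost 12×14 + 3×11 = 201
  Shipping 342, fixed 189 → total 531.
  Any other capacity-feasible assignment to {P-β, P-δ} ships for at least 342.
Compare {P-α, P-β}: its best feasible assignment gives total 549.
Compare {P-β, P-γ, P-δ}: its best feasible assignment gives total 587.
Every other set of open sites that can feasibly serve all demand totals ≥ 549 even under its best assignment. Minimum: 531.

531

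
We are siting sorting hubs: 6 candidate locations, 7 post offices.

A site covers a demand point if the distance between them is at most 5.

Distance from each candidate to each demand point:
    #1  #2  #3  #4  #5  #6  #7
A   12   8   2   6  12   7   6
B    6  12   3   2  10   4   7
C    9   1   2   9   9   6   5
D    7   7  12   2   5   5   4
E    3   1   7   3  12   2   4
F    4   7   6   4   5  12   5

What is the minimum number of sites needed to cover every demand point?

Coverage sets (demand points within 5 of each site):
  A: {#3}
  B: {#3, #4, #6}
  C: {#2, #3, #7}
  D: {#4, #5, #6, #7}
  E: {#1, #2, #4, #6, #7}
  F: {#1, #4, #5, #7}
No 2 sites suffice: every size-2 union leaves at least one demand point uncovered.
But {A, D, E} covers everything, so the minimum is 3.

3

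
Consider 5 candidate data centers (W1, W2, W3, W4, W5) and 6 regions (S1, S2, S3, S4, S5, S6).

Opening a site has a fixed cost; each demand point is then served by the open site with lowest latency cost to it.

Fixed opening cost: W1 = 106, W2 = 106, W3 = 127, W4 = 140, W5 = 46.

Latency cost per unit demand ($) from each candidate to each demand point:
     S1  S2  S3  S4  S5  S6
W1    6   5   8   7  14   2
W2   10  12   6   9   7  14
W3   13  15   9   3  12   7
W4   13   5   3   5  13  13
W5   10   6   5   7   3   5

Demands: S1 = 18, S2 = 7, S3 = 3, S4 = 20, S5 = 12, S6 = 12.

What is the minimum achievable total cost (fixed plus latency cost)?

510

Open {W1, W5}: assign each demand point to its cheapest open site.
  S1→W1 18×6=108, S2→W1 7×5=35, S3→W5 3×5=15, S4→W1 20×7=140, S5→W5 12×3=36, S6→W1 12×2=24
  latency cost 358, fixed 152 → total 510.
Compare {W5}: latency cost 473 + fixed 46 = 519.
Compare {W1, W3, W5}: latency cost 278 + fixed 279 = 557.
Compare {W3, W5}: latency cost 393 + fixed 173 = 566.
All other subsets cost ≥ 519. Minimum total cost: 510.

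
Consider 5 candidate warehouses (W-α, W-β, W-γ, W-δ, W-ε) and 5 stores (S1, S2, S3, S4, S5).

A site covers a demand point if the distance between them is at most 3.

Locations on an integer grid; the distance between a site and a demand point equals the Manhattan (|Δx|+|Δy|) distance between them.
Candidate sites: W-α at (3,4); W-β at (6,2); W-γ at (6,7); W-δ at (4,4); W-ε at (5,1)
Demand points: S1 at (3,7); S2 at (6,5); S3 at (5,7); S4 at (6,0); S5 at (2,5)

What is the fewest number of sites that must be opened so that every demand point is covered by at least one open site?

Coverage sets (demand points within 3 of each site):
  W-α: {S1, S5}
  W-β: {S2, S4}
  W-γ: {S1, S2, S3}
  W-δ: {S2, S5}
  W-ε: {S4}
No 2 sites suffice: every size-2 union leaves at least one demand point uncovered.
But {W-α, W-β, W-γ} covers everything, so the minimum is 3.

3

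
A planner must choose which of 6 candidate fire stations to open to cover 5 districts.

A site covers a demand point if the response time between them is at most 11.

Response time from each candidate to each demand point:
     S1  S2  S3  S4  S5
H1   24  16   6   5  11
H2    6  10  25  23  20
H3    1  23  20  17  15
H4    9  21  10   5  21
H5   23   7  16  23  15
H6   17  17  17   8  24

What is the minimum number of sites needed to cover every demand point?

2

Coverage sets (demand points within 11 of each site):
  H1: {S3, S4, S5}
  H2: {S1, S2}
  H3: {S1}
  H4: {S1, S3, S4}
  H5: {S2}
  H6: {S4}
No single site covers all 5 demand points.
But {H1, H2} covers everything, so the minimum is 2.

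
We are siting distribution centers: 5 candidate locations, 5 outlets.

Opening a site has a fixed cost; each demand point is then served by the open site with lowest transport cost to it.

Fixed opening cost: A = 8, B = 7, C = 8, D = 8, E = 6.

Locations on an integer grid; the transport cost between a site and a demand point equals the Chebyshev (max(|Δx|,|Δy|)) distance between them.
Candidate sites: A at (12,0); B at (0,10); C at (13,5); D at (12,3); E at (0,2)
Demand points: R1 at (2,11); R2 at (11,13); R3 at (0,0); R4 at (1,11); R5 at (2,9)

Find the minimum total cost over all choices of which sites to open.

31

Open {B, E}: assign each demand point to its cheapest open site.
  R1→B 2, R2→B 11, R3→E 2, R4→B 1, R5→B 2
  transport cost 18, fixed 13 → total 31.
Compare {B}: transport cost 26 + fixed 7 = 33.
Compare {B, C, E}: transport cost 15 + fixed 21 = 36.
Compare {B, C}: transport cost 23 + fixed 15 = 38.
All other subsets cost ≥ 33. Minimum total cost: 31.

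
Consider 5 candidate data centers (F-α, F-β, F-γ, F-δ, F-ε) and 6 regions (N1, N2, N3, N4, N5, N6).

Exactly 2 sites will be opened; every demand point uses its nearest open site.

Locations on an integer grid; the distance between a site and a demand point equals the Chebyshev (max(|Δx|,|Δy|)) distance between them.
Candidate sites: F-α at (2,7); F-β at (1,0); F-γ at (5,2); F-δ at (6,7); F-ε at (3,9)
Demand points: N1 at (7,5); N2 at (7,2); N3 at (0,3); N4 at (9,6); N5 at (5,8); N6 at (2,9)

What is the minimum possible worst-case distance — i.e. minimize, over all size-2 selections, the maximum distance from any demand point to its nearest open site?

4

Open {F-α, F-γ}.
  Farthest demand point is N3 at distance 4 (to F-α); all others are ≤ 4.
With {F-α, F-δ} the worst case is 5.
With {F-β, F-δ} the worst case is 5.
No size-2 selection achieves below 4.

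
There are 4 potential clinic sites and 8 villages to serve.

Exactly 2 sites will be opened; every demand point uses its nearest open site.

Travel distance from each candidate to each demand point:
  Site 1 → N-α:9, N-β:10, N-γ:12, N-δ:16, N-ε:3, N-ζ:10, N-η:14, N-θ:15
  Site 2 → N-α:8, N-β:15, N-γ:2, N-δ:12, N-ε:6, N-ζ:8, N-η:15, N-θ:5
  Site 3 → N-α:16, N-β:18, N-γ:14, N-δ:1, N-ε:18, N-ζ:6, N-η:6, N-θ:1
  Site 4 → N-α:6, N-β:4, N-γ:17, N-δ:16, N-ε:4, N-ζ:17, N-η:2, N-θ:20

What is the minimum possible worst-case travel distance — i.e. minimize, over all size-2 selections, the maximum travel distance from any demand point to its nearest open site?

12

Open {Site 1, Site 3}.
  Farthest demand point is N-γ at travel distance 12 (to Site 1); all others are ≤ 12.
With {Site 2, Site 4} the worst case is 12.
With {Site 1, Site 2} the worst case is 14.
No size-2 selection achieves below 12.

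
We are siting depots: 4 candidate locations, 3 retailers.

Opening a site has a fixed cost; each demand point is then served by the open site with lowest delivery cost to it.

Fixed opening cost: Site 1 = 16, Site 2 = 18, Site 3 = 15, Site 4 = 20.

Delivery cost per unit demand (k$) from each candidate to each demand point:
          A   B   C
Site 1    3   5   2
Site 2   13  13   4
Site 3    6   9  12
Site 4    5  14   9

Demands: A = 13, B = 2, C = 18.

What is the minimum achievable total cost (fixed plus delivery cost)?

Open {Site 1}: assign each demand point to its cheapest open site.
  A→Site 1 13×3=39, B→Site 1 2×5=10, C→Site 1 18×2=36
  delivery cost 85, fixed 16 → total 101.
Compare {Site 1, Site 3}: delivery cost 85 + fixed 31 = 116.
Compare {Site 1, Site 2}: delivery cost 85 + fixed 34 = 119.
Compare {Site 1, Site 4}: delivery cost 85 + fixed 36 = 121.
All other subsets cost ≥ 116. Minimum total cost: 101.

101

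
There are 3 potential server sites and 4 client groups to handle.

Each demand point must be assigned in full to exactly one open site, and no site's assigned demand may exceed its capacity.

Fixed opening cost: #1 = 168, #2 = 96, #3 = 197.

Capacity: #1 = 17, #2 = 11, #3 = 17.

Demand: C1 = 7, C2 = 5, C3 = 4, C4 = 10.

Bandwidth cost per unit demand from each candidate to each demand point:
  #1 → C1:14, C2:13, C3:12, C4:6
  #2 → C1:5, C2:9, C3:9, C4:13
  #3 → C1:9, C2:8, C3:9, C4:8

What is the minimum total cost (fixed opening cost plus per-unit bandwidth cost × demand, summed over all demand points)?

Open {#1, #2}; cheapest assignment that respects the capacities:
  #1 (cap 17, load 15): C2, C4 — cost 5×13 + 10×6 = 125
  #2 (cap 11, load 11): C1, C3 — cost 7×5 + 4×9 = 71
  Shipping 196, fixed 264 → total 460.
  Any other capacity-feasible assignment to {#1, #2} ships for at least 196.
Compare {#2, #3}: its best feasible assignment gives total 484.
Compare {#1, #3}: its best feasible assignment gives total 564.
Every other set of open sites that can feasibly serve all demand totals ≥ 484 even under its best assignment. Minimum: 460.

460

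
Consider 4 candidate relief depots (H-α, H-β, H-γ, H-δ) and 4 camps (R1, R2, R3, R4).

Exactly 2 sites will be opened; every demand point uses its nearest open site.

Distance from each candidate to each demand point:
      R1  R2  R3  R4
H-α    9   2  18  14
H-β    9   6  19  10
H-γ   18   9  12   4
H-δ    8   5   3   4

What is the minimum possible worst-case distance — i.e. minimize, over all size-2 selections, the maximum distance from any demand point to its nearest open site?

8

Open {H-α, H-δ}.
  Farthest demand point is R1 at distance 8 (to H-δ); all others are ≤ 8.
With {H-β, H-δ} the worst case is 8.
With {H-γ, H-δ} the worst case is 8.
No size-2 selection achieves below 8.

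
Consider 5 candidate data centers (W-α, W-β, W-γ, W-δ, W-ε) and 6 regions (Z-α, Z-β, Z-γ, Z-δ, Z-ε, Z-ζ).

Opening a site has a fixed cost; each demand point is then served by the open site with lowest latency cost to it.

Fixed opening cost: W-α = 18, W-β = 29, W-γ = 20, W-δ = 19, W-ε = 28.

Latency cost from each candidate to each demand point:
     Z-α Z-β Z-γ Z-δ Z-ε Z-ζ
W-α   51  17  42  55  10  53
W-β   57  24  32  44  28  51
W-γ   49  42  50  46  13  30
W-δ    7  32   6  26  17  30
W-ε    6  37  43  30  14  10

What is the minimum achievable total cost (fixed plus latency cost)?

133

Open {W-α, W-δ}: assign each demand point to its cheapest open site.
  Z-α→W-δ 7, Z-β→W-α 17, Z-γ→W-δ 6, Z-δ→W-δ 26, Z-ε→W-α 10, Z-ζ→W-δ 30
  latency cost 96, fixed 37 → total 133.
Compare {W-δ}: latency cost 118 + fixed 19 = 137.
Compare {W-α, W-δ, W-ε}: latency cost 75 + fixed 65 = 140.
Compare {W-δ, W-ε}: latency cost 94 + fixed 47 = 141.
All other subsets cost ≥ 137. Minimum total cost: 133.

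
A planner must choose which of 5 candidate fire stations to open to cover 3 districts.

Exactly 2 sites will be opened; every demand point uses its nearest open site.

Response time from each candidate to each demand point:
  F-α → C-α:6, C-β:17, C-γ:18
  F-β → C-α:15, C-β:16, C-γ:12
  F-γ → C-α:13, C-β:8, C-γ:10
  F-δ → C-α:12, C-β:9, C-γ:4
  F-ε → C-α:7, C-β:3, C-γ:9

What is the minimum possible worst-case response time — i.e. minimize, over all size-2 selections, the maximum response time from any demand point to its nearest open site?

Open {F-δ, F-ε}.
  Farthest demand point is C-α at response time 7 (to F-ε); all others are ≤ 7.
With {F-α, F-δ} the worst case is 9.
With {F-α, F-ε} the worst case is 9.
No size-2 selection achieves below 7.

7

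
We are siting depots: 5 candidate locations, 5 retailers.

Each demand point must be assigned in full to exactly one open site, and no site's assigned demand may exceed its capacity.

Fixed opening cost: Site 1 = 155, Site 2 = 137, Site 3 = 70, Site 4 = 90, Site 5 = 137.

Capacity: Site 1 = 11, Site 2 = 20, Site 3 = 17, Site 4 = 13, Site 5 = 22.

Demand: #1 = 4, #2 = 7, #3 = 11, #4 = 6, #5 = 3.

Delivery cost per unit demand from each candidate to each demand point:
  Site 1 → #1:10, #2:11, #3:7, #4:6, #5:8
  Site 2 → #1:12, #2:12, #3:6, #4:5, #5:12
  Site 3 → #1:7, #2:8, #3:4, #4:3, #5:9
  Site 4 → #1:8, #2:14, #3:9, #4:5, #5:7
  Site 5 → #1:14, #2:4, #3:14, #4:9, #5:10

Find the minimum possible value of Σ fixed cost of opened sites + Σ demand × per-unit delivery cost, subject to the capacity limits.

Open {Site 3, Site 5}; cheapest assignment that respects the capacities:
  Site 3 (cap 17, load 17): #3, #4 — cost 11×4 + 6×3 = 62
  Site 5 (cap 22, load 14): #1, #2, #5 — cost 4×14 + 7×4 + 3×10 = 114
  Shipping 176, fixed 207 → total 383.
  Any other capacity-feasible assignment to {Site 3, Site 5} ships for at least 176.
Compare {Site 2, Site 3}: its best feasible assignment gives total 411.
Compare {Site 3, Site 4, Site 5}: its best feasible assignment gives total 440.
Every other set of open sites that can feasibly serve all demand totals ≥ 411 even under its best assignment. Minimum: 383.

383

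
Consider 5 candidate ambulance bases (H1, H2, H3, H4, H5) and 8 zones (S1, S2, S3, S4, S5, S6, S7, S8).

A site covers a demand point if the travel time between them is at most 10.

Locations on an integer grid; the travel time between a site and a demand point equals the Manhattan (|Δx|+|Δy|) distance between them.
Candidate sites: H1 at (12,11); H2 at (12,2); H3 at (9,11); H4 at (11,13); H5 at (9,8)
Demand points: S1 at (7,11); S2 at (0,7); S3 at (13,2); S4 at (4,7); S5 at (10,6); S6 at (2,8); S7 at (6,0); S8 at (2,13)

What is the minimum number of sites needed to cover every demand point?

Coverage sets (demand points within 10 of each site):
  H1: {S1, S3, S5}
  H2: {S3, S5, S7}
  H3: {S1, S4, S5, S6, S8}
  H4: {S1, S5, S8}
  H5: {S1, S2, S3, S4, S5, S6}
No 2 sites suffice: every size-2 union leaves at least one demand point uncovered.
But {H2, H3, H5} covers everything, so the minimum is 3.

3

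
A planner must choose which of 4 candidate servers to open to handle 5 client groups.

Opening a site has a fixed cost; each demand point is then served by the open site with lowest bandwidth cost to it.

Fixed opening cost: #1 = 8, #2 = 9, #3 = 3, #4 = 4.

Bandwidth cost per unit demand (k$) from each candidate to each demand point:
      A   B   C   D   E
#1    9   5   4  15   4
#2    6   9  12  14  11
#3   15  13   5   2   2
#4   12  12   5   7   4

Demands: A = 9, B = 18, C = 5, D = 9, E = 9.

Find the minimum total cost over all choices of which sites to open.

220

Open {#1, #2, #3}: assign each demand point to its cheapest open site.
  A→#2 9×6=54, B→#1 18×5=90, C→#1 5×4=20, D→#3 9×2=18, E→#3 9×2=18
  bandwidth cost 200, fixed 20 → total 220.
Compare {#1, #2, #3, #4}: bandwidth cost 200 + fixed 24 = 224.
Compare {#1, #3}: bandwidth cost 227 + fixed 11 = 238.
Compare {#1, #3, #4}: bandwidth cost 227 + fixed 15 = 242.
All other subsets cost ≥ 224. Minimum total cost: 220.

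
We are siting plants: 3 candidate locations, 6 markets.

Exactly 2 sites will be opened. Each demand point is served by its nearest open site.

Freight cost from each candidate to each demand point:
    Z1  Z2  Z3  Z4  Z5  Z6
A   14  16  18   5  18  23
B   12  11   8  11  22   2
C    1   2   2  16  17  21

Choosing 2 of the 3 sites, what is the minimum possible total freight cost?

35

Open {B, C}.
  Z1→C 1, Z2→C 2, Z3→C 2, Z4→B 11, Z5→C 17, Z6→B 2  ⇒ total 35.
Compare {A, C}: total 48.
Compare {A, B}: total 56.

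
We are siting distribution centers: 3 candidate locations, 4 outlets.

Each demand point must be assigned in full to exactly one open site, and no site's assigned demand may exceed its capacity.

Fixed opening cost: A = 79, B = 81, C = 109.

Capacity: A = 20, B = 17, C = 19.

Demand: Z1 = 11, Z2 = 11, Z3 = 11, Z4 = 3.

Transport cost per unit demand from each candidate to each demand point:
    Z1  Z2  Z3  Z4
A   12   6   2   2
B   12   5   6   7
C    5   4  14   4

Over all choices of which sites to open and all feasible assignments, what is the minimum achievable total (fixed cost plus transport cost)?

407

Open {A, B, C}; cheapest assignment that respects the capacities:
  A (cap 20, load 14): Z3, Z4 — cost 11×2 + 3×2 = 28
  B (cap 17, load 11): Z2 — cost 11×5 = 55
  C (cap 19, load 11): Z1 — cost 11×5 = 55
  Shipping 138, fixed 269 → total 407.
  Any other capacity-feasible assignment to {A, B, C} ships for at least 138.
Total demand is 36; every other set of sites either has combined capacity below 36 or cannot fit the demands without splitting one across sites, so {A, B, C} is the only feasible choice of open sites. Minimum: 407.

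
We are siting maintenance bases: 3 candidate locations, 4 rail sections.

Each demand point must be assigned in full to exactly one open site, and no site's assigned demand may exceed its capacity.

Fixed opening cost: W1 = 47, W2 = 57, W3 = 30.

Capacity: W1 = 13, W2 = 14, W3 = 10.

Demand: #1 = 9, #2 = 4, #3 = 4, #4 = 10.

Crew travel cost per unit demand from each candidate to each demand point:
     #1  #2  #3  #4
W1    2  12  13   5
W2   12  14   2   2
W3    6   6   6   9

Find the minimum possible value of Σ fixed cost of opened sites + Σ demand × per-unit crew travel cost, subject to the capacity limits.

198

Open {W1, W2}; cheapest assignment that respects the capacities:
  W1 (cap 13, load 13): #1, #2 — cost 9×2 + 4×12 = 66
  W2 (cap 14, load 14): #3, #4 — cost 4×2 + 10×2 = 28
  Shipping 94, fixed 104 → total 198.
  Any other capacity-feasible assignment to {W1, W2} ships for at least 94.
Compare {W1, W2, W3}: its best feasible assignment gives total 204.
Every other set of open sites that can feasibly serve all demand totals ≥ 204 even under its best assignment. Minimum: 198.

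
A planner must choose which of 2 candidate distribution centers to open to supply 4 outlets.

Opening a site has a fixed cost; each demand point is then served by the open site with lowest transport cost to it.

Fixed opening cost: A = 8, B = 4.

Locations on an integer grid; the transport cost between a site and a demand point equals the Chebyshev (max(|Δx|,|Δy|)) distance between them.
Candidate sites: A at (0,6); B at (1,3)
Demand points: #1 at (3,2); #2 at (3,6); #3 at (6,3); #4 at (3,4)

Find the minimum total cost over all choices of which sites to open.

16

Open {B}: assign each demand point to its cheapest open site.
  #1→B 2, #2→B 3, #3→B 5, #4→B 2
  transport cost 12, fixed 4 → total 16.
Compare {A}: transport cost 16 + fixed 8 = 24.
Compare {A, B}: transport cost 12 + fixed 12 = 24.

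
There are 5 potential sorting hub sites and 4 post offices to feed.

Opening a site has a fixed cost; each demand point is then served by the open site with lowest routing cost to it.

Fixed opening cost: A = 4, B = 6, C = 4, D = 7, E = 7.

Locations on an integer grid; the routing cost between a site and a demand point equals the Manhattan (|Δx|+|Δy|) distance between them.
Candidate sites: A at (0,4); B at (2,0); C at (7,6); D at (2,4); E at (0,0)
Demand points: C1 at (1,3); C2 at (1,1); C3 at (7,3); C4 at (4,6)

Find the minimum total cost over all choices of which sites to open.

20

Open {A, C}: assign each demand point to its cheapest open site.
  C1→A 2, C2→A 4, C3→C 3, C4→C 3
  routing cost 12, fixed 8 → total 20.
Compare {B, C}: routing cost 12 + fixed 10 = 22.
Compare {D}: routing cost 16 + fixed 7 = 23.
Compare {C, D}: routing cost 12 + fixed 11 = 23.
All other subsets cost ≥ 22. Minimum total cost: 20.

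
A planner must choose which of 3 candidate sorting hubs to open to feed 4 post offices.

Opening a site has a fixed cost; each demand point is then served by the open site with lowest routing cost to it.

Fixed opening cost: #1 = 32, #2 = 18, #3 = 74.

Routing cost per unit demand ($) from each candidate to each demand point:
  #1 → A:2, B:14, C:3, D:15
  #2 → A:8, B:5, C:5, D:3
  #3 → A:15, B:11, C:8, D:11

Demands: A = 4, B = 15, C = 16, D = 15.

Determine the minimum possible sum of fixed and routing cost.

Open {#1, #2}: assign each demand point to its cheapest open site.
  A→#1 4×2=8, B→#2 15×5=75, C→#1 16×3=48, D→#2 15×3=45
  routing cost 176, fixed 50 → total 226.
Compare {#2}: routing cost 232 + fixed 18 = 250.
Compare {#1, #2, #3}: routing cost 176 + fixed 124 = 300.
Compare {#2, #3}: routing cost 232 + fixed 92 = 324.
All other subsets cost ≥ 250. Minimum total cost: 226.

226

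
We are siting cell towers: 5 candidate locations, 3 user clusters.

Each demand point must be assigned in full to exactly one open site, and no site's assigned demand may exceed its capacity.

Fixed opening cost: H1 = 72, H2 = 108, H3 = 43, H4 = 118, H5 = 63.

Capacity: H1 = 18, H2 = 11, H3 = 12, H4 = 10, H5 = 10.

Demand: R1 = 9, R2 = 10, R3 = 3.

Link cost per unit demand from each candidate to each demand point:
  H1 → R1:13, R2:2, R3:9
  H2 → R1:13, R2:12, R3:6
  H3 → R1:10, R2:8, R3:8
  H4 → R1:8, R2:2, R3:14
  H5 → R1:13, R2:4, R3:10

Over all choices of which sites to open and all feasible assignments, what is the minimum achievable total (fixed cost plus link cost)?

Open {H1, H3}; cheapest assignment that respects the capacities:
  H1 (cap 18, load 10): R2 — cost 10×2 = 20
  H3 (cap 12, load 12): R1, R3 — cost 9×10 + 3×8 = 114
  Shipping 134, fixed 115 → total 249.
  Any other capacity-feasible assignment to {H1, H3} ships for at least 134.
Compare {H3, H5}: its best feasible assignment gives total 260.
Compare {H3, H4}: its best feasible assignment gives total 295.
Every other set of open sites that can feasibly serve all demand totals ≥ 260 even under its best assignment. Minimum: 249.

249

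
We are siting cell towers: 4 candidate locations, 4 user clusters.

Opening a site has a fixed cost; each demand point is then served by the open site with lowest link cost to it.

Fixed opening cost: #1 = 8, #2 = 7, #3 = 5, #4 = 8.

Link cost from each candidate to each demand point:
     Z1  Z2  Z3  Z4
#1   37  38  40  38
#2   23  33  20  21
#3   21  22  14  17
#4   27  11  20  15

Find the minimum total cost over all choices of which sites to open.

74

Open {#3, #4}: assign each demand point to its cheapest open site.
  Z1→#3 21, Z2→#4 11, Z3→#3 14, Z4→#4 15
  link cost 61, fixed 13 → total 74.
Compare {#3}: link cost 74 + fixed 5 = 79.
Compare {#4}: link cost 73 + fixed 8 = 81.
Compare {#2, #3, #4}: link cost 61 + fixed 20 = 81.
All other subsets cost ≥ 79. Minimum total cost: 74.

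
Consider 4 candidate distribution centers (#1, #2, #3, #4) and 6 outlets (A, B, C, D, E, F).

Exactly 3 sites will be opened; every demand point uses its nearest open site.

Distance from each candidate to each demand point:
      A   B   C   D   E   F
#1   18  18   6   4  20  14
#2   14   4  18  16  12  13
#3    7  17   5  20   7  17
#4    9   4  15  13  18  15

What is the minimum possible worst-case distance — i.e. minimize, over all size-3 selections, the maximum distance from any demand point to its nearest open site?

Open {#1, #2, #3}.
  Farthest demand point is F at distance 13 (to #2); all others are ≤ 13.
With {#1, #2, #4} the worst case is 13.
With {#2, #3, #4} the worst case is 13.
No size-3 selection achieves below 13.

13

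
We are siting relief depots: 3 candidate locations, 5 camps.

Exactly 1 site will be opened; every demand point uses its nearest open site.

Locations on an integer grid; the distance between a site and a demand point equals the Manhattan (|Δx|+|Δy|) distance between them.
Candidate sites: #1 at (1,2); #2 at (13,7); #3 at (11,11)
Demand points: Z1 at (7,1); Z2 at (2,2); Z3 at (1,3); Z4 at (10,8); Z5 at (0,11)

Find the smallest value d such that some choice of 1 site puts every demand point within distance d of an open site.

Open {#1}.
  Farthest demand point is Z4 at distance 15 (to #1); all others are ≤ 15.
With {#2} the worst case is 17.
With {#3} the worst case is 18.
No size-1 selection achieves below 15.

15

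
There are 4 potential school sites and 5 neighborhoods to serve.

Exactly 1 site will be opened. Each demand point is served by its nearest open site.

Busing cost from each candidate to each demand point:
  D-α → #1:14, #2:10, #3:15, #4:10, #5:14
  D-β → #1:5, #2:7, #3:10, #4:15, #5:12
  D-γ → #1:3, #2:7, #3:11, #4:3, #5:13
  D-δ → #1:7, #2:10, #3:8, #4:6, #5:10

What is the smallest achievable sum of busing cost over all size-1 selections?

37

Open {D-γ}.
  #1→D-γ 3, #2→D-γ 7, #3→D-γ 11, #4→D-γ 3, #5→D-γ 13  ⇒ total 37.
Compare {D-δ}: total 41.
Compare {D-β}: total 49.
No size-1 selection does better; minimum is 37.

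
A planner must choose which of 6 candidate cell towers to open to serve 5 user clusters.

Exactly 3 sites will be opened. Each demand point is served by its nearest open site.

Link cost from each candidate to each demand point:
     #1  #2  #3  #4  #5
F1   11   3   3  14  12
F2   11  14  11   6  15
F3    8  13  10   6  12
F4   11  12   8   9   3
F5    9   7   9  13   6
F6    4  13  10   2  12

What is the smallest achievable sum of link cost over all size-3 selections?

Open {F1, F4, F6}.
  #1→F6 4, #2→F1 3, #3→F1 3, #4→F6 2, #5→F4 3  ⇒ total 15.
Compare {F1, F5, F6}: total 18.
Compare {F1, F3, F4}: total 23.
No size-3 selection does better; minimum is 15.

15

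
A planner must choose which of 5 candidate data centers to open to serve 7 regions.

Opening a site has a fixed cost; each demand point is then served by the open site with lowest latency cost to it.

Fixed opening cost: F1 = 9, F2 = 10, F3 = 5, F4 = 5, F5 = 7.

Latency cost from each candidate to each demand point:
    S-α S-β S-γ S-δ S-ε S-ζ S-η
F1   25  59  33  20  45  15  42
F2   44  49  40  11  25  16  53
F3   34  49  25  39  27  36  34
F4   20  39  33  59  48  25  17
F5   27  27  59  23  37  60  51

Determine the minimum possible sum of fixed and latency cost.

168

Open {F2, F3, F4, F5}: assign each demand point to its cheapest open site.
  S-α→F4 20, S-β→F5 27, S-γ→F3 25, S-δ→F2 11, S-ε→F2 25, S-ζ→F2 16, S-η→F4 17
  latency cost 141, fixed 27 → total 168.
Compare {F2, F4, F5}: latency cost 149 + fixed 22 = 171.
Compare {F2, F3, F4}: latency cost 153 + fixed 20 = 173.
Compare {F2, F4}: latency cost 161 + fixed 15 = 176.
All other subsets cost ≥ 171. Minimum total cost: 168.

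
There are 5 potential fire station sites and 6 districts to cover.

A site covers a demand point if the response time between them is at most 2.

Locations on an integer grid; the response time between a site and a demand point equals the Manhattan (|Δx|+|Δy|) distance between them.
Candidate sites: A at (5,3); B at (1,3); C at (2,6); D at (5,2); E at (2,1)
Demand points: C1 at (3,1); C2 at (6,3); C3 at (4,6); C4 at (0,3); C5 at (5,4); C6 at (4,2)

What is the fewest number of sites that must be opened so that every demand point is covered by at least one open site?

Coverage sets (demand points within 2 of each site):
  A: {C2, C5, C6}
  B: {C4}
  C: {C3}
  D: {C2, C5, C6}
  E: {C1}
No 3 sites suffice: every size-3 union leaves at least one demand point uncovered.
But {A, B, C, E} covers everything, so the minimum is 4.

4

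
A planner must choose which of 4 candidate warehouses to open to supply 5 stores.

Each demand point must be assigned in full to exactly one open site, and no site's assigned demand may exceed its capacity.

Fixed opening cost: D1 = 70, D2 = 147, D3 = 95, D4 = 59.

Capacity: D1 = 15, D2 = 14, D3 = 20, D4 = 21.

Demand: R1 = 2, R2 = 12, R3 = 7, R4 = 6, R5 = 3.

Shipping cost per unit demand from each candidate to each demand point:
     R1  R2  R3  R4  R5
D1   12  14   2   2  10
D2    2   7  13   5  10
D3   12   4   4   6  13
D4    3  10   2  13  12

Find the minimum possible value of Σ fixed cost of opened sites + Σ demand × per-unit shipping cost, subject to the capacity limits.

294

Open {D3, D4}; cheapest assignment that respects the capacities:
  D3 (cap 20, load 18): R2, R4 — cost 12×4 + 6×6 = 84
  D4 (cap 21, load 12): R1, R3, R5 — cost 2×3 + 7×2 + 3×12 = 56
  Shipping 140, fixed 154 → total 294.
  Any other capacity-feasible assignment to {D3, D4} ships for at least 140.
Compare {D1, D3}: its best feasible assignment gives total 302.
Compare {D1, D4}: its best feasible assignment gives total 311.
Every other set of open sites that can feasibly serve all demand totals ≥ 302 even under its best assignment. Minimum: 294.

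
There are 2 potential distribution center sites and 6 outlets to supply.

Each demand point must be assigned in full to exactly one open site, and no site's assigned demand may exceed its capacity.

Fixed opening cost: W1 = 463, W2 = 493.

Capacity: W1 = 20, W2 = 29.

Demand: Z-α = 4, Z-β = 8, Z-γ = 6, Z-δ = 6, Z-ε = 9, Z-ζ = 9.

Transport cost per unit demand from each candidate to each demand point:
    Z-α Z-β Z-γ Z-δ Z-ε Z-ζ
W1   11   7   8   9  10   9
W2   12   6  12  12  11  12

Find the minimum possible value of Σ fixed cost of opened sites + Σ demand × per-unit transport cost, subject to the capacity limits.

Open {W1, W2}; cheapest assignment that respects the capacities:
  W1 (cap 20, load 19): Z-α, Z-γ, Z-ζ — cost 4×11 + 6×8 + 9×9 = 173
  W2 (cap 29, load 23): Z-β, Z-δ, Z-ε — cost 8×6 + 6×12 + 9×11 = 219
  Shipping 392, fixed 956 → total 1348.
  Any other capacity-feasible assignment to {W1, W2} ships for at least 392.
Total demand is 42 and no other set of sites has combined capacity ≥ 42, so {W1, W2} is the only feasible choice of open sites. Minimum: 1348.

1348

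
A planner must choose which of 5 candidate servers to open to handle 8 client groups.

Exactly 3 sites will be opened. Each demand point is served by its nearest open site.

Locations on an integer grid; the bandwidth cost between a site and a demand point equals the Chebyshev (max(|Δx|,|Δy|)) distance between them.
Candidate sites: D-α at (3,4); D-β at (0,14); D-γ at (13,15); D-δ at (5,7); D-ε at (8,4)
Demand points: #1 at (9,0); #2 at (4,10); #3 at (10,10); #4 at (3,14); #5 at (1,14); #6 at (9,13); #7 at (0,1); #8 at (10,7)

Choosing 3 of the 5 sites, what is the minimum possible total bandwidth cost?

Open {D-β, D-δ, D-ε}.
  #1→D-ε 4, #2→D-δ 3, #3→D-δ 5, #4→D-β 3, #5→D-β 1, #6→D-δ 6, #7→D-δ 6, #8→D-ε 3  ⇒ total 31.
Compare {D-α, D-β, D-δ}: total 32.
Compare {D-β, D-γ, D-ε}: total 32.
No size-3 selection does better; minimum is 31.

31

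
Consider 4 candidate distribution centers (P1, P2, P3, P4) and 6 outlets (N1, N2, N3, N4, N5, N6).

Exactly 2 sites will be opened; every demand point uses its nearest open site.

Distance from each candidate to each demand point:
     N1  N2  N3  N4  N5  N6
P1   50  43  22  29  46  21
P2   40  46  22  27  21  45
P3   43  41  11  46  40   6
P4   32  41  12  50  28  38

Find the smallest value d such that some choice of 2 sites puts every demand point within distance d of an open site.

Open {P1, P4}.
  Farthest demand point is N2 at distance 41 (to P4); all others are ≤ 41.
With {P2, P3} the worst case is 41.
With {P2, P4} the worst case is 41.
No size-2 selection achieves below 41.

41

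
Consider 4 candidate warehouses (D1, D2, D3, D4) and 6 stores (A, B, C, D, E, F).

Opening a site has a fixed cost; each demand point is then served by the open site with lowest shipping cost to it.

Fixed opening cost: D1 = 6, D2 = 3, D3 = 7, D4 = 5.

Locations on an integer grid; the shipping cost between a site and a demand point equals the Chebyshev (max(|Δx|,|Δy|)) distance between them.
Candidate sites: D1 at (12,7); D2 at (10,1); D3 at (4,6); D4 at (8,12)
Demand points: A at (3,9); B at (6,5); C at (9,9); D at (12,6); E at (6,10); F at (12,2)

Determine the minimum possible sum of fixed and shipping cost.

Open {D2, D4}: assign each demand point to its cheapest open site.
  A→D4 5, B→D2 4, C→D4 3, D→D2 5, E→D4 2, F→D2 2
  shipping cost 21, fixed 8 → total 29.
Compare {D1, D3}: shipping cost 18 + fixed 13 = 31.
Compare {D2, D3}: shipping cost 21 + fixed 10 = 31.
Compare {D1, D2, D3}: shipping cost 15 + fixed 16 = 31.
All other subsets cost ≥ 31. Minimum total cost: 29.

29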